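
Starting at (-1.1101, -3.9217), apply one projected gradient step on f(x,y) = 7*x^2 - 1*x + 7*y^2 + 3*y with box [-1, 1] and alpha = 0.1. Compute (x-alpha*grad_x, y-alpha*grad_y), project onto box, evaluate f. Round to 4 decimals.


Step 1: Compute gradient at (-1.1101, -3.9217).
grad_x = 2*7*-1.1101 - 1 = -16.5414
grad_y = 2*7*-3.9217 + 3 = -51.9038
Step 2: Gradient step.
x_raw = -1.1101 - 0.1*-16.5414 = 0.544
y_raw = -3.9217 - 0.1*-51.9038 = 1.2687
Step 3: Project onto [-1, 1].
x_proj = clip(0.544) = 0.544
y_proj = clip(1.2687) = 1.0
Step 4: Evaluate f.
f(0.544, 1.0) = 11.5278


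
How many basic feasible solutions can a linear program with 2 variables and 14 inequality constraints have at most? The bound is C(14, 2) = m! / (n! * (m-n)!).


Each vertex corresponds to some choice of n active constraints out of m, so the number of vertices is at most C(m, n) = m! / (n!(m-n)!).
m = 14, n = 2
Numerator: 14 * 13
Denominator: 2! = 2
C(14, 2) = 91


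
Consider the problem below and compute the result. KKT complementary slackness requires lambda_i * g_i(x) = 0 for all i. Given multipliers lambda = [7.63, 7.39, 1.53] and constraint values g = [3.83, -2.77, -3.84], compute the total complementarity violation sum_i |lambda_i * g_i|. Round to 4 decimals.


KKT complementary slackness check:
lambda_1 * g_1 = 7.63 * 3.83 = 29.2229
lambda_2 * g_2 = 7.39 * -2.77 = -20.4703
lambda_3 * g_3 = 1.53 * -3.84 = -5.8752
Total violation = 29.2229 + 20.4703 + 5.8752 = 55.5684


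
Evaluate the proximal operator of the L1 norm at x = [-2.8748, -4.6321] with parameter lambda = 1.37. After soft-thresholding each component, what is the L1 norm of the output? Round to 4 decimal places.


Soft-thresholding with lambda = 1.37:
prox(-2.8748) = sign(-2.8748)*max(|-2.8748| - 1.37, 0) = -1.5048
prox(-4.6321) = sign(-4.6321)*max(|-4.6321| - 1.37, 0) = -3.2621
prox(x) = [-1.5048, -3.2621]
||prox(x)||_1 = 1.5048 + 3.2621 = 4.7669


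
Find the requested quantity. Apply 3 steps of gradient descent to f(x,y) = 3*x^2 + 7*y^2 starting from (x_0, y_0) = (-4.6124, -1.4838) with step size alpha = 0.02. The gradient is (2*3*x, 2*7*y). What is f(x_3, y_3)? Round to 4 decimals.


Gradient descent on f(x,y) = 3*x^2 + 7*y^2.
Starting point: (-4.6124, -1.4838), alpha = 0.02
Step 1: grad_x = 2*3*-4.6124 = -27.6744, grad_y = 2*7*-1.4838 = -20.7732
  x_1 = -4.6124 - 0.02*-27.6744 = -4.0589
  y_1 = -1.4838 - 0.02*-20.7732 = -1.0683
Step 2: grad_x = 2*3*-4.0589 = -24.3535, grad_y = 2*7*-1.0683 = -14.9567
  x_2 = -4.0589 - 0.02*-24.3535 = -3.5718
  y_2 = -1.0683 - 0.02*-14.9567 = -0.7692
Step 3: grad_x = 2*3*-3.5718 = -21.4311, grad_y = 2*7*-0.7692 = -10.7688
  x_3 = -3.5718 - 0.02*-21.4311 = -3.1432
  y_3 = -0.7692 - 0.02*-10.7688 = -0.5538
f(-3.1432, -0.5538) = 3*(-3.1432)^2 + 7*(-0.5538)^2 = 31.7866


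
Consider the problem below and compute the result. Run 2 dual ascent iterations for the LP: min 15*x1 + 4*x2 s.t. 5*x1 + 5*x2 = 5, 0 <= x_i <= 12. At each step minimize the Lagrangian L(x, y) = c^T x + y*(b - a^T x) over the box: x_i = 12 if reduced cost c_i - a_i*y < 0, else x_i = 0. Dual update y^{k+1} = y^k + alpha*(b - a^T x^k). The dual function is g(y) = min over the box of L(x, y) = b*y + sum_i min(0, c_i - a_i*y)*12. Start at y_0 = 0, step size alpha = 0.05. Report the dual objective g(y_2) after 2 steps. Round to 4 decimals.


Dual ascent for LP: min 15*x1 + 4*x2, 5*x1 + 5*x2 = 5, 0 <= x_i <= 12
Step 1: y^k = 0.0, reduced costs: (15.0, 4.0)
  x^k = (0.0, 0.0), subgradient = b - a^T x = 5.0
  y^{k+1} = 0.0 + 0.05*5.0 = 0.25
Step 2: y^k = 0.25, reduced costs: (13.75, 2.75)
  x^k = (0.0, 0.0), subgradient = b - a^T x = 5.0
  y^{k+1} = 0.25 + 0.05*5.0 = 0.5
Dual objective at y_2 = 0.5: reduced costs (12.5, 1.5), box minimizer x = (0.0, 0.0)
g(y_2) = b*y + (c1 - a1*y)*x1 + (c2 - a2*y)*x2 = 5*0.5 + 12.5*0.0 + 1.5*0.0 = 2.5 + 0.0 + 0.0 = 2.5


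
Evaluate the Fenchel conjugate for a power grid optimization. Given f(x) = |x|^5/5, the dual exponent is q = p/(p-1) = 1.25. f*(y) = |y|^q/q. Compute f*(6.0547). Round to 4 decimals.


The conjugate exponent q satisfies 1/p + 1/q = 1.
p = 5, so q = 5/(5 - 1) = 1.25
|y|^q = 6.0547^1.25 = 9.4976
f*(6.0547) = 9.4976 / 1.25 = 7.5981


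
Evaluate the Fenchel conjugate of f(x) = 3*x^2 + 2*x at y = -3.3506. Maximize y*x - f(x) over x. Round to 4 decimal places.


f*(y) = sup_x {y*x - a*x^2 - b*x} = sup_x {(y-b)*x - a*x^2}
FOC: (y - b) - 2a*x = 0 => x* = (y - b)/(2a)
x* = (-3.3506 - 2)/(2*3) = -0.8918
f*(-3.3506) = (y-b)^2/(4a) = (-3.3506 - 2)^2/(4*3)
= 28.6289/12 = 2.3857


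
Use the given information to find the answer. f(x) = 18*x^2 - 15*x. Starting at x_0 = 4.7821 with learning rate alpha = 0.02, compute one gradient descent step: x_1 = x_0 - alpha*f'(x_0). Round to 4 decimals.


We compute the gradient at x_0 and apply the update.
f'(x) = 36*x - 15
f'(4.7821) = 36*4.7821 - 15 = 157.1556
x_1 = 4.7821 - 0.02*157.1556 = 1.639


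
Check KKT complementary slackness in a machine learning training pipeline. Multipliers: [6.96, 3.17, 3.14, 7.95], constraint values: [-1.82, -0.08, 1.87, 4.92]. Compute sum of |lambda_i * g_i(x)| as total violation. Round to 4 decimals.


KKT complementary slackness check:
lambda_1 * g_1 = 6.96 * -1.82 = -12.6672
lambda_2 * g_2 = 3.17 * -0.08 = -0.2536
lambda_3 * g_3 = 3.14 * 1.87 = 5.8718
lambda_4 * g_4 = 7.95 * 4.92 = 39.114
Total violation = 12.6672 + 0.2536 + 5.8718 + 39.114 = 57.9066


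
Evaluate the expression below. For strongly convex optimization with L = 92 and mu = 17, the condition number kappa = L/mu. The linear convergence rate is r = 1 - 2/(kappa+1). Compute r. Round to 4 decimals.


Step 1: Compute the condition number.
kappa = L/mu = 92/17 = 5.4118
Step 2: Compute the convergence rate.
r = 1 - 2/(kappa + 1) = 1 - 2*mu/(L + mu) = (L - mu)/(L + mu) = 75/109 = 0.6881


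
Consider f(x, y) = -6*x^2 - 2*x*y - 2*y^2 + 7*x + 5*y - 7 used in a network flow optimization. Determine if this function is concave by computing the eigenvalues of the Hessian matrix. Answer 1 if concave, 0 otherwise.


The Hessian of f(x,y) = -6*x^2 - 2*x*y - 2*y^2 + 7*x + 5*y - 7 is:
H = [[-12, -2], [-2, -4]]
Trace = -12 - 4 = -16
Determinant = -12*-4 - (-2)^2 = 44
Discriminant = (-16)^2 - 4*44 = 80.0
Eigenvalues: lambda_1 = -12.4721, lambda_2 = -3.5279
The function is concave.

1


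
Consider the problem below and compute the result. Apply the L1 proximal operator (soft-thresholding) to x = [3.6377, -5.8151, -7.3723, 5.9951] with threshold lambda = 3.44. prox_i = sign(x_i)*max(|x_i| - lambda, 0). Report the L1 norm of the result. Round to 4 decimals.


Soft-thresholding with lambda = 3.44:
prox(3.6377) = sign(3.6377)*max(|3.6377| - 3.44, 0) = 0.1977
prox(-5.8151) = sign(-5.8151)*max(|-5.8151| - 3.44, 0) = -2.3751
prox(-7.3723) = sign(-7.3723)*max(|-7.3723| - 3.44, 0) = -3.9323
prox(5.9951) = sign(5.9951)*max(|5.9951| - 3.44, 0) = 2.5551
prox(x) = [0.1977, -2.3751, -3.9323, 2.5551]
||prox(x)||_1 = 0.1977 + 2.3751 + 3.9323 + 2.5551 = 9.0602


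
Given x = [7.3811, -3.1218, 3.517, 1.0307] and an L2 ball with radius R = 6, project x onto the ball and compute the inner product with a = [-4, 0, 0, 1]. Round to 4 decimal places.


Step 1: Compute ||x|| (intermediates to 6 decimals).
||x|| = sqrt(7.3811^2 + (-3.1218)^2 + 3.517^2 + 1.0307^2) = 8.812372
Step 2: Project.
Since ||x|| > R, scale = R/||x|| = 6/8.812372 = 0.680861, proj(x) = scale * x
proj(x) = [5.025503, -2.125512, 2.394588, 0.701763]
Step 3: Dot product.
a^T * proj(x) = -4*5.025503 + 0*(-2.125512) + 0*2.394588 + 1*0.701763 = -19.4002


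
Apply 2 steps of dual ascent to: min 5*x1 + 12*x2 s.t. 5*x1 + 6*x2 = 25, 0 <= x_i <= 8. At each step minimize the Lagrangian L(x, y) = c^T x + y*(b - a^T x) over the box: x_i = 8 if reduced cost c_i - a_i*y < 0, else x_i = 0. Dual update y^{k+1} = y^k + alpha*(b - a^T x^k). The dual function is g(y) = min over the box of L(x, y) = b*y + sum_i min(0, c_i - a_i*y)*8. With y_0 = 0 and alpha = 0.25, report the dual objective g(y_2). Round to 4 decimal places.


Dual ascent for LP: min 5*x1 + 12*x2, 5*x1 + 6*x2 = 25, 0 <= x_i <= 8
Step 1: y^k = 0.0, reduced costs: (5.0, 12.0)
  x^k = (0.0, 0.0), subgradient = b - a^T x = 25.0
  y^{k+1} = 0.0 + 0.25*25.0 = 6.25
Step 2: y^k = 6.25, reduced costs: (-26.25, -25.5)
  x^k = (8.0, 8.0), subgradient = b - a^T x = -63.0
  y^{k+1} = 6.25 + 0.25*-63.0 = -9.5
Dual objective at y_2 = -9.5: reduced costs (52.5, 69.0), box minimizer x = (0.0, 0.0)
g(y_2) = b*y + (c1 - a1*y)*x1 + (c2 - a2*y)*x2 = 25*(-9.5) + 52.5*0.0 + 69.0*0.0 = -237.5 + 0.0 + 0.0 = -237.5


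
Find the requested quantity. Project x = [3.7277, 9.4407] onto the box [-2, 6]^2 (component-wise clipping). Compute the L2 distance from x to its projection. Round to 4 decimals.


Project each component onto [-2, 6].
clip(3.7277) = 3.7277, clip(9.4407) = 6.0
Projection = [3.7277, 6.0]
Squared diffs: [0.0, 11.8384]
Distance = sqrt(11.8384) = 3.4407


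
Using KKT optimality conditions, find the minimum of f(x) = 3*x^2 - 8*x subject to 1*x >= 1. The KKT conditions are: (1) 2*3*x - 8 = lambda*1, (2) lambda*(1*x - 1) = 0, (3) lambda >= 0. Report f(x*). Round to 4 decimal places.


Step 1: Try lambda = 0 (constraint inactive).
Stationarity: 2*3*x - 8 = 0
x* = 8/(2*3) = 4/3 = 1.3333 (rounded; the exact value 4/3 is used below)
Check constraint: 1*1.3333 = 1.3333 >= 1 -- satisfied.
Step 2: Compute optimal value.
f(x*) = 3*(4/3)^2 - 8*(4/3) = -5.3333


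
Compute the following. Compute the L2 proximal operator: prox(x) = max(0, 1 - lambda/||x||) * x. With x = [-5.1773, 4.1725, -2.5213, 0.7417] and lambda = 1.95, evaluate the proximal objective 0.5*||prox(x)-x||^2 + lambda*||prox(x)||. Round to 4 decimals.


Step 1: Compute ||x||.
||x|| = 7.1499
Step 2: Compute scaling factor.
scale = max(0, 1 - 1.95/7.1499) = 0.7273
Step 3: prox(x) = [-3.7653, 3.0345, -1.8337, 0.5394]
||prox(x)|| = 5.1999
Step 4: Proximal objective.
0.5*||prox-x||^2 = 1.9013
lambda*||prox|| = 10.1398
Total = 12.0411


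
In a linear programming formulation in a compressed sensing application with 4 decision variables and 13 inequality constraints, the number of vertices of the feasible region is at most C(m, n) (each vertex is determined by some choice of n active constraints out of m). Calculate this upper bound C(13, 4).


Each vertex corresponds to some choice of n active constraints out of m, so the number of vertices is at most C(m, n) = m! / (n!(m-n)!).
m = 13, n = 4
Numerator: 13 * 12 * 11 * 10
Denominator: 4! = 24
C(13, 4) = 715


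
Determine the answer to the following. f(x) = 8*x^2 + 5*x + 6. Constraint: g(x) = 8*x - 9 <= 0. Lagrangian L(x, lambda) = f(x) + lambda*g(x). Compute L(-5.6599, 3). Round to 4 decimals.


Step 1: Evaluate f(x).
f(-5.6599) = 8*(-5.6599)^2 + 5*(-5.6599) + 6 = 233.9762
Step 2: Evaluate g(x).
g(-5.6599) = 8*-5.6599 - 9 = -54.2792
Step 3: Compute Lagrangian.
L = 233.9762 + 3*-54.2792 = 71.1386


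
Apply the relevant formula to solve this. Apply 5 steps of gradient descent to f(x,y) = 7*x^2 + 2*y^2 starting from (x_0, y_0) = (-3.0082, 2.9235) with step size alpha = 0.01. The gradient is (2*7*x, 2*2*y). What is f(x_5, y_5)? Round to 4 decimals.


Gradient descent on f(x,y) = 7*x^2 + 2*y^2.
Starting point: (-3.0082, 2.9235), alpha = 0.01
Step 1: grad_x = 2*7*-3.0082 = -42.1148, grad_y = 2*2*2.9235 = 11.694
  x_1 = -3.0082 - 0.01*-42.1148 = -2.5871
  y_1 = 2.9235 - 0.01*11.694 = 2.8066
Step 2: grad_x = 2*7*-2.5871 = -36.2187, grad_y = 2*2*2.8066 = 11.2262
  x_2 = -2.5871 - 0.01*-36.2187 = -2.2249
  y_2 = 2.8066 - 0.01*11.2262 = 2.6943
Step 3: grad_x = 2*7*-2.2249 = -31.1481, grad_y = 2*2*2.6943 = 10.7772
  x_3 = -2.2249 - 0.01*-31.1481 = -1.9134
  y_3 = 2.6943 - 0.01*10.7772 = 2.5865
Step 4: grad_x = 2*7*-1.9134 = -26.7874, grad_y = 2*2*2.5865 = 10.3461
  x_4 = -1.9134 - 0.01*-26.7874 = -1.6455
  y_4 = 2.5865 - 0.01*10.3461 = 2.4831
Step 5: grad_x = 2*7*-1.6455 = -23.0371, grad_y = 2*2*2.4831 = 9.9323
  x_5 = -1.6455 - 0.01*-23.0371 = -1.4151
  y_5 = 2.4831 - 0.01*9.9323 = 2.3837
f(-1.4151, 2.3837) = 7*(-1.4151)^2 + 2*2.3837^2 = 25.3828


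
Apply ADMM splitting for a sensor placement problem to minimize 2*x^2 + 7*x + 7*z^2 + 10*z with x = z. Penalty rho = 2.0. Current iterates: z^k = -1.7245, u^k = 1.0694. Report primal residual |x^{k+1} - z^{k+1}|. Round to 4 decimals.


ADMM iteration with rho = 2.0, z^k = -1.7245, u^k = 1.0694
Step 1: x-update.
Minimize 2*x^2 + 7*x + (2.0/2)*(x + 1.7245 + 1.0694)^2
FOC: (2*2 + 2.0)*x = -7 + 2.0*(-1.7245 - 1.0694)
x^{k+1} = -2.098
Step 2: z-update.
Minimize 7*z^2 + 10*z + (2.0/2)*(-2.098 - z + 1.0694)^2
FOC: (2*7 + 2.0)*z = -10 + 2.0*(-2.098 + 1.0694)
z^{k+1} = -0.7536
Step 3: u-update.
u^{k+1} = 1.0694 - 2.098 + 0.7536 = -0.275
Step 4: Primal residual = |-2.098 + 0.7536| = 1.3444


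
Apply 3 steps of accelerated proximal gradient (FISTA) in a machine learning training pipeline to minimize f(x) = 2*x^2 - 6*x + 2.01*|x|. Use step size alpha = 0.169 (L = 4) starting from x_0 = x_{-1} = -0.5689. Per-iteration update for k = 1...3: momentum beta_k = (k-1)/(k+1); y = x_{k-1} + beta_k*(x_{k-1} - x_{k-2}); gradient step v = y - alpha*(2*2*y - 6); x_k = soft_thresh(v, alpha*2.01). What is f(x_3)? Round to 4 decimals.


FISTA on f(x) = 2*x^2 - 6*x + 2.01*|x|
L = 4, alpha = 0.169
Iteration 1: beta = 0.0, y = -0.5689 + 0.0*(-0.5689 + 0.5689) = -0.5689
  grad(y) = -8.2756, v = y - alpha*grad = 0.8297
  prox(v) = soft_thresh(0.8297, 0.3397) = 0.49
Iteration 2: beta = 0.3333, y = 0.49 + 0.3333*(0.49 + 0.5689) = 0.8429
  grad(y) = -2.6282, v = y - alpha*grad = 1.2871
  prox(v) = soft_thresh(1.2871, 0.3397) = 0.9474
Iteration 3: beta = 0.5, y = 0.9474 + 0.5*(0.9474 - 0.49) = 1.1761
  grad(y) = -1.2954, v = y - alpha*grad = 1.3951
  prox(v) = soft_thresh(1.3951, 0.3397) = 1.0554
f(x_3) = 2*1.0554^2 - 6*1.0554 + 2.01*|1.0554| = -1.9833


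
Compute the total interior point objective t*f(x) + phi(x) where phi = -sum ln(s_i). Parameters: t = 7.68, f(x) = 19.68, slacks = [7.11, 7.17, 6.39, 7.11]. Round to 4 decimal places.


Step 1: Compute log-barrier.
ln values: [1.9615, 1.9699, 1.8547, 1.9615]
phi = -(1.9615 + 1.9699 + 1.8547 + 1.9615) = -7.7476
Step 2: Compute augmented objective.
t*f(x) = 7.68*19.68 = 151.1424
Total = 151.1424 - 7.7476 = 143.3948


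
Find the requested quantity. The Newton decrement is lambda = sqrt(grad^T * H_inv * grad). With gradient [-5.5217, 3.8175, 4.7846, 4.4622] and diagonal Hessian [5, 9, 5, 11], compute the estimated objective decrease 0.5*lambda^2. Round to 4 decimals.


Step 1: H is diagonal, so H^(-1) * g = [-1.1043, 0.4242, 0.9569, 0.4057].
Step 2: g^T H^(-1) g = sum_i g_i^2 / H_ii
  = (-5.5217)^2/5 + (3.8175)^2/9 + (4.7846)^2/5 + (4.4622)^2/11
  = 6.0978 + 1.6193 + 4.5785 + 1.8101 = 14.1057
Step 3: Objective decrease = 0.5 * g^T H^(-1) g = 7.0528


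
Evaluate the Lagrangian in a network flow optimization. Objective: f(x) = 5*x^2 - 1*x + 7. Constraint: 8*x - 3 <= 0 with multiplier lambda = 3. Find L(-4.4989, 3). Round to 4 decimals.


Step 1: Evaluate f(x).
f(-4.4989) = 5*(-4.4989)^2 - 1*(-4.4989) + 7 = 112.6994
Step 2: Evaluate g(x).
g(-4.4989) = 8*-4.4989 - 3 = -38.9912
Step 3: Compute Lagrangian.
L = 112.6994 + 3*-38.9912 = -4.2742


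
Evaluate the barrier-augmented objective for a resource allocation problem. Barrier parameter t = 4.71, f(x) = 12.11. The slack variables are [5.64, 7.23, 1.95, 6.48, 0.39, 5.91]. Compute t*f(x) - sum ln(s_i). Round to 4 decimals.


Step 1: Compute log-barrier.
ln values: [1.7299, 1.9782, 0.6678, 1.8687, -0.9416, 1.7766]
phi = -(1.7299 + 1.9782 + 0.6678 + 1.8687 - 0.9416 + 1.7766) = -7.0797
Step 2: Compute augmented objective.
t*f(x) = 4.71*12.11 = 57.0381
Total = 57.0381 - 7.0797 = 49.9584


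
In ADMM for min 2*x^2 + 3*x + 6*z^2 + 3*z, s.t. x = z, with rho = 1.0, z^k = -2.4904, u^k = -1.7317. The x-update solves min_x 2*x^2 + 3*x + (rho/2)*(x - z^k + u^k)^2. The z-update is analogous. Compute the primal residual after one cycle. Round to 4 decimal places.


ADMM iteration with rho = 1.0, z^k = -2.4904, u^k = -1.7317
Step 1: x-update.
Minimize 2*x^2 + 3*x + (1.0/2)*(x + 2.4904 - 1.7317)^2
FOC: (2*2 + 1.0)*x = -3 + 1.0*(-2.4904 + 1.7317)
x^{k+1} = -0.7517
Step 2: z-update.
Minimize 6*z^2 + 3*z + (1.0/2)*(-0.7517 - z - 1.7317)^2
FOC: (2*6 + 1.0)*z = -3 + 1.0*(-0.7517 - 1.7317)
z^{k+1} = -0.4218
Step 3: u-update.
u^{k+1} = -1.7317 - 0.7517 + 0.4218 = -2.0616
Step 4: Primal residual = |-0.7517 + 0.4218| = 0.3299


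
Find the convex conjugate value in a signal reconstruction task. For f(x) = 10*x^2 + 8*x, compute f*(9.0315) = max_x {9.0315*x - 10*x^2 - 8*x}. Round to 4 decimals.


f*(y) = sup_x {y*x - a*x^2 - b*x} = sup_x {(y-b)*x - a*x^2}
FOC: (y - b) - 2a*x = 0 => x* = (y - b)/(2a)
x* = (9.0315 - 8)/(2*10) = 0.0516
f*(9.0315) = (y-b)^2/(4a) = (9.0315 - 8)^2/(4*10)
= 1.064/40 = 0.0266


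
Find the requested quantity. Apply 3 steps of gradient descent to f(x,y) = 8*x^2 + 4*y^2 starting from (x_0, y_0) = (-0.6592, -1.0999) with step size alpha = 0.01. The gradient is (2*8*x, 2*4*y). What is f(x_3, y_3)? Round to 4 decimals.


Gradient descent on f(x,y) = 8*x^2 + 4*y^2.
Starting point: (-0.6592, -1.0999), alpha = 0.01
Step 1: grad_x = 2*8*-0.6592 = -10.5472, grad_y = 2*4*-1.0999 = -8.7992
  x_1 = -0.6592 - 0.01*-10.5472 = -0.5537
  y_1 = -1.0999 - 0.01*-8.7992 = -1.0119
Step 2: grad_x = 2*8*-0.5537 = -8.8596, grad_y = 2*4*-1.0119 = -8.0953
  x_2 = -0.5537 - 0.01*-8.8596 = -0.4651
  y_2 = -1.0119 - 0.01*-8.0953 = -0.931
Step 3: grad_x = 2*8*-0.4651 = -7.4421, grad_y = 2*4*-0.931 = -7.4476
  x_3 = -0.4651 - 0.01*-7.4421 = -0.3907
  y_3 = -0.931 - 0.01*-7.4476 = -0.8565
f(-0.3907, -0.8565) = 8*(-0.3907)^2 + 4*(-0.8565)^2 = 4.1555


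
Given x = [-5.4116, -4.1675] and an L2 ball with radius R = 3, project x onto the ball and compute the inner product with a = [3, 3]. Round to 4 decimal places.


Step 1: Compute ||x|| (intermediates to 6 decimals).
||x|| = sqrt((-5.4116)^2 + (-4.1675)^2) = 6.830335
Step 2: Project.
Since ||x|| > R, scale = R/||x|| = 3/6.830335 = 0.439217, proj(x) = scale * x
proj(x) = [-2.376867, -1.830437]
Step 3: Dot product.
a^T * proj(x) = 3*(-2.376867) + 3*(-1.830437) = -12.6219


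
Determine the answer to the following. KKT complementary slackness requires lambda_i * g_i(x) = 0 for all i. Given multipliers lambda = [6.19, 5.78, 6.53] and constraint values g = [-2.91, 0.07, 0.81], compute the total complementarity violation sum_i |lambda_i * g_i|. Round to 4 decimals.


KKT complementary slackness check:
lambda_1 * g_1 = 6.19 * -2.91 = -18.0129
lambda_2 * g_2 = 5.78 * 0.07 = 0.4046
lambda_3 * g_3 = 6.53 * 0.81 = 5.2893
Total violation = 18.0129 + 0.4046 + 5.2893 = 23.7068


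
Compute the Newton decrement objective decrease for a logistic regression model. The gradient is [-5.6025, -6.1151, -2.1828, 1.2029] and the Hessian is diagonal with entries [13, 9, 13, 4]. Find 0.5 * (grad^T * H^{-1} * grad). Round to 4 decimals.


Step 1: H is diagonal, so H^(-1) * g = [-0.431, -0.6795, -0.1679, 0.3007].
Step 2: g^T H^(-1) g = sum_i g_i^2 / H_ii
  = (-5.6025)^2/13 + (-6.1151)^2/9 + (-2.1828)^2/13 + (1.2029)^2/4
  = 2.4145 + 4.1549 + 0.3665 + 0.3617 = 7.2977
Step 3: Objective decrease = 0.5 * g^T H^(-1) g = 3.6488


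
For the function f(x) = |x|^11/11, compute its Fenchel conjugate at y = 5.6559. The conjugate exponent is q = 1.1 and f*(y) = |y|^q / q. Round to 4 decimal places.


The conjugate exponent q satisfies 1/p + 1/q = 1.
p = 11, so q = 11/(11 - 1) = 1.1
|y|^q = 5.6559^1.1 = 6.7259
f*(5.6559) = 6.7259 / 1.1 = 6.1145


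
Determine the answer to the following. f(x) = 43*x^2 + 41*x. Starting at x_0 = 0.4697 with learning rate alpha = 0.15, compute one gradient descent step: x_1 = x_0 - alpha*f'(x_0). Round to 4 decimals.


We compute the gradient at x_0 and apply the update.
f'(x) = 86*x + 41
f'(0.4697) = 86*0.4697 + 41 = 81.3942
x_1 = 0.4697 - 0.15*81.3942 = -11.7394


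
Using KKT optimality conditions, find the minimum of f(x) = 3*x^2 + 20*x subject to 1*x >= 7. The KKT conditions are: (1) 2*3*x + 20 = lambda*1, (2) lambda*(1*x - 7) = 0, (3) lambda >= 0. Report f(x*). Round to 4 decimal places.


Step 1: Try lambda = 0 (constraint inactive).
x_unc = -20/(2*3) = -3.3333
Check: 1*-3.3333 = -3.3333 < 7 -- violated!
Step 2: Constraint must be active: 1*x = 7
x* = 7/1 = 7.0
lambda = (2*3*7.0 + 20)/1 = 62.0
Step 3: Compute optimal value.
f(x*) = 3*7.0^2 + 20*7.0 = 287.0


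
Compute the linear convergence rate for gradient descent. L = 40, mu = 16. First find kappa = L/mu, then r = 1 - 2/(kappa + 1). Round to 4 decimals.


Step 1: Compute the condition number.
kappa = L/mu = 40/16 = 2.5
Step 2: Compute the convergence rate.
r = 1 - 2/(kappa + 1) = 1 - 2*mu/(L + mu) = (L - mu)/(L + mu) = 24/56 = 0.4286


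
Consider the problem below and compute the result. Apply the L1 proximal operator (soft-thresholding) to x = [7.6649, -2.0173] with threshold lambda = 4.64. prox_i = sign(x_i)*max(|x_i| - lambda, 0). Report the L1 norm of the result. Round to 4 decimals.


Soft-thresholding with lambda = 4.64:
prox(7.6649) = sign(7.6649)*max(|7.6649| - 4.64, 0) = 3.0249
prox(-2.0173) = sign(-2.0173)*max(|-2.0173| - 4.64, 0) = 0.0
prox(x) = [3.0249, 0.0]
||prox(x)||_1 = 3.0249 + 0.0 = 3.0249


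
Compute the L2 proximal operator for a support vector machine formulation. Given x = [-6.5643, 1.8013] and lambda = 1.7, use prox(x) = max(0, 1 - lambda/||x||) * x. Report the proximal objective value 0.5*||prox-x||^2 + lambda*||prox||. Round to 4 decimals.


Step 1: Compute ||x||.
||x|| = 6.807
Step 2: Compute scaling factor.
scale = max(0, 1 - 1.7/6.807) = 0.7503
Step 3: prox(x) = [-4.9249, 1.3514]
||prox(x)|| = 5.107
Step 4: Proximal objective.
0.5*||prox-x||^2 = 1.445
lambda*||prox|| = 8.6819
Total = 10.1268


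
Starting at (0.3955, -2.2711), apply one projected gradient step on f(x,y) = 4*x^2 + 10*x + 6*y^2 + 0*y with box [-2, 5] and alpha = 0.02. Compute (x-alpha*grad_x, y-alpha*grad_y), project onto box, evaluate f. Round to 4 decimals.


Step 1: Compute gradient at (0.3955, -2.2711).
grad_x = 2*4*0.3955 + 10 = 13.164
grad_y = 2*6*-2.2711 + 0 = -27.2532
Step 2: Gradient step.
x_raw = 0.3955 - 0.02*13.164 = 0.1322
y_raw = -2.2711 - 0.02*-27.2532 = -1.726
Step 3: Project onto [-2, 5].
x_proj = clip(0.1322) = 0.1322
y_proj = clip(-1.726) = -1.726
Step 4: Evaluate f.
f(0.1322, -1.726) = 19.2673


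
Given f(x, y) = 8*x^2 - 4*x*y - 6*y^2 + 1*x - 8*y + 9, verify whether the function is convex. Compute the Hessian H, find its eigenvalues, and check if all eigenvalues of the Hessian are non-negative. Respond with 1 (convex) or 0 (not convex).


The Hessian of f(x,y) = 8*x^2 - 4*x*y - 6*y^2 + 1*x - 8*y + 9 is:
H = [[16, -4], [-4, -12]]
Trace = 16 - 12 = 4
Determinant = 16*-12 - (-4)^2 = -208
Discriminant = (4)^2 - 4*-208 = 848.0
Eigenvalues: lambda_1 = -12.5602, lambda_2 = 16.5602
The function is not convex.

0


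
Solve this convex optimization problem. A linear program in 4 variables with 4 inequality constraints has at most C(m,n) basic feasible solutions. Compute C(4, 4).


Each vertex corresponds to some choice of n active constraints out of m, so the number of vertices is at most C(m, n) = m! / (n!(m-n)!).
m = 4, n = 4
Numerator: 4 * 3 * 2 * 1
Denominator: 4! = 24
C(4, 4) = 1


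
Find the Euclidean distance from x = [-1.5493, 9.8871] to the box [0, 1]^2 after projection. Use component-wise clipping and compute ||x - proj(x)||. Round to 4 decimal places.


Project each component onto [0, 1].
clip(-1.5493) = 0.0, clip(9.8871) = 1.0
Projection = [0.0, 1.0]
Squared diffs: [2.4003, 78.9805]
Distance = sqrt(81.3808) = 9.0211


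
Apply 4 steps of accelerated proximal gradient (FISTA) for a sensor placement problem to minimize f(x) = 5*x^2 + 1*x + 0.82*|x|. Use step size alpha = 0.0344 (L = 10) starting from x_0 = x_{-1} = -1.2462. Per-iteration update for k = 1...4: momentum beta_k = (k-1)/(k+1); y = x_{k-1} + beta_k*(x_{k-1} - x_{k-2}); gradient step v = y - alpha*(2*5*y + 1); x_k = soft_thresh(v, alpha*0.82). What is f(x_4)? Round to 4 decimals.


FISTA on f(x) = 5*x^2 + 1*x + 0.82*|x|
L = 10, alpha = 0.0344
Iteration 1: beta = 0.0, y = -1.2462 + 0.0*(-1.2462 + 1.2462) = -1.2462
  grad(y) = -11.462, v = y - alpha*grad = -0.8519
  prox(v) = soft_thresh(-0.8519, 0.0282) = -0.8237
Iteration 2: beta = 0.3333, y = -0.8237 + 0.3333*(-0.8237 + 1.2462) = -0.6829
  grad(y) = -5.8287, v = y - alpha*grad = -0.4824
  prox(v) = soft_thresh(-0.4824, 0.0282) = -0.4542
Iteration 3: beta = 0.5, y = -0.4542 + 0.5*(-0.4542 + 0.8237) = -0.2694
  grad(y) = -1.6938, v = y - alpha*grad = -0.2111
  prox(v) = soft_thresh(-0.2111, 0.0282) = -0.1829
Iteration 4: beta = 0.6, y = -0.1829 + 0.6*(-0.1829 + 0.4542) = -0.0202
  grad(y) = 0.7984, v = y - alpha*grad = -0.0476
  prox(v) = soft_thresh(-0.0476, 0.0282) = -0.0194
f(x_4) = 5*(-0.0194)^2 + 1*(-0.0194) + 0.82*|-0.0194| = -0.0016


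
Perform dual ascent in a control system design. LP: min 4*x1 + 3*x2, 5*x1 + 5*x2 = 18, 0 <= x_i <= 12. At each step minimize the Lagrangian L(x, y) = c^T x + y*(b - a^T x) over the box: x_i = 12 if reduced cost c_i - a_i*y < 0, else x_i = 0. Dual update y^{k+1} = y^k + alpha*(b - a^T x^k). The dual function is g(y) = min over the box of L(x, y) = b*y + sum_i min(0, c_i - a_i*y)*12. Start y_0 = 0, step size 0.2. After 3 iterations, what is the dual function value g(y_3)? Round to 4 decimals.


Dual ascent for LP: min 4*x1 + 3*x2, 5*x1 + 5*x2 = 18, 0 <= x_i <= 12
Step 1: y^k = 0.0, reduced costs: (4.0, 3.0)
  x^k = (0.0, 0.0), subgradient = b - a^T x = 18.0
  y^{k+1} = 0.0 + 0.2*18.0 = 3.6
Step 2: y^k = 3.6, reduced costs: (-14.0, -15.0)
  x^k = (12.0, 12.0), subgradient = b - a^T x = -102.0
  y^{k+1} = 3.6 + 0.2*-102.0 = -16.8
Step 3: y^k = -16.8, reduced costs: (88.0, 87.0)
  x^k = (0.0, 0.0), subgradient = b - a^T x = 18.0
  y^{k+1} = -16.8 + 0.2*18.0 = -13.2
Dual objective at y_3 = -13.2: reduced costs (70.0, 69.0), box minimizer x = (0.0, 0.0)
g(y_3) = b*y + (c1 - a1*y)*x1 + (c2 - a2*y)*x2 = 18*(-13.2) + 70.0*0.0 + 69.0*0.0 = -237.6 + 0.0 + 0.0 = -237.6


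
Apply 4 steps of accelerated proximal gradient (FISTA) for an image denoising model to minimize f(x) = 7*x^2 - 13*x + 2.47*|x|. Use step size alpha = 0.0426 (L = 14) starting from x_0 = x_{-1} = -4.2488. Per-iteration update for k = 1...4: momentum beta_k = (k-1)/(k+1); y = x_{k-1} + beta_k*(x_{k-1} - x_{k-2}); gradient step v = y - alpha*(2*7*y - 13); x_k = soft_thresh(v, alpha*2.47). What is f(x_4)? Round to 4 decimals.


FISTA on f(x) = 7*x^2 - 13*x + 2.47*|x|
L = 14, alpha = 0.0426
Iteration 1: beta = 0.0, y = -4.2488 + 0.0*(-4.2488 + 4.2488) = -4.2488
  grad(y) = -72.4832, v = y - alpha*grad = -1.161
  prox(v) = soft_thresh(-1.161, 0.1052) = -1.0558
Iteration 2: beta = 0.3333, y = -1.0558 + 0.3333*(-1.0558 + 4.2488) = 0.0085
  grad(y) = -12.8804, v = y - alpha*grad = 0.5572
  prox(v) = soft_thresh(0.5572, 0.1052) = 0.452
Iteration 3: beta = 0.5, y = 0.452 + 0.5*(0.452 + 1.0558) = 1.2059
  grad(y) = 3.8831, v = y - alpha*grad = 1.0405
  prox(v) = soft_thresh(1.0405, 0.1052) = 0.9353
Iteration 4: beta = 0.6, y = 0.9353 + 0.6*(0.9353 - 0.452) = 1.2253
  grad(y) = 4.1536, v = y - alpha*grad = 1.0483
  prox(v) = soft_thresh(1.0483, 0.1052) = 0.9431
f(x_4) = 7*0.9431^2 - 13*0.9431 + 2.47*|0.9431| = -3.7048


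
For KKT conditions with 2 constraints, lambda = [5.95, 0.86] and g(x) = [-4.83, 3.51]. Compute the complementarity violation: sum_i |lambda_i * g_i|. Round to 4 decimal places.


KKT complementary slackness check:
lambda_1 * g_1 = 5.95 * -4.83 = -28.7385
lambda_2 * g_2 = 0.86 * 3.51 = 3.0186
Total violation = 28.7385 + 3.0186 = 31.7571


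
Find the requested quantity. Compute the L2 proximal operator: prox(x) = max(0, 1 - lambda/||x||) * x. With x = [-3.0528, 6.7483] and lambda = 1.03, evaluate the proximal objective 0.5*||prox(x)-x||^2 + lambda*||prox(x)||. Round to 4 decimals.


Step 1: Compute ||x||.
||x|| = 7.4067
Step 2: Compute scaling factor.
scale = max(0, 1 - 1.03/7.4067) = 0.8609
Step 3: prox(x) = [-2.6283, 5.8099]
||prox(x)|| = 6.3767
Step 4: Proximal objective.
0.5*||prox-x||^2 = 0.5305
lambda*||prox|| = 6.568
Total = 7.0984


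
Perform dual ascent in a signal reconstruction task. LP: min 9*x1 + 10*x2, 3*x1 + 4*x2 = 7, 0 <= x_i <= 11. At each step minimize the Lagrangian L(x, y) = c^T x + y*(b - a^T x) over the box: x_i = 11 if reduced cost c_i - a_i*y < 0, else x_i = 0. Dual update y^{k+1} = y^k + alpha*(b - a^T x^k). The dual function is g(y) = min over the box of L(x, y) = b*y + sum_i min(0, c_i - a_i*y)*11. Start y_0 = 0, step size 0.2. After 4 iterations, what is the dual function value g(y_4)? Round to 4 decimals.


Dual ascent for LP: min 9*x1 + 10*x2, 3*x1 + 4*x2 = 7, 0 <= x_i <= 11
Step 1: y^k = 0.0, reduced costs: (9.0, 10.0)
  x^k = (0.0, 0.0), subgradient = b - a^T x = 7.0
  y^{k+1} = 0.0 + 0.2*7.0 = 1.4
Step 2: y^k = 1.4, reduced costs: (4.8, 4.4)
  x^k = (0.0, 0.0), subgradient = b - a^T x = 7.0
  y^{k+1} = 1.4 + 0.2*7.0 = 2.8
Step 3: y^k = 2.8, reduced costs: (0.6, -1.2)
  x^k = (0.0, 11.0), subgradient = b - a^T x = -37.0
  y^{k+1} = 2.8 + 0.2*-37.0 = -4.6
Step 4: y^k = -4.6, reduced costs: (22.8, 28.4)
  x^k = (0.0, 0.0), subgradient = b - a^T x = 7.0
  y^{k+1} = -4.6 + 0.2*7.0 = -3.2
Dual objective at y_4 = -3.2: reduced costs (18.6, 22.8), box minimizer x = (0.0, 0.0)
g(y_4) = b*y + (c1 - a1*y)*x1 + (c2 - a2*y)*x2 = 7*(-3.2) + 18.6*0.0 + 22.8*0.0 = -22.4 + 0.0 + 0.0 = -22.4


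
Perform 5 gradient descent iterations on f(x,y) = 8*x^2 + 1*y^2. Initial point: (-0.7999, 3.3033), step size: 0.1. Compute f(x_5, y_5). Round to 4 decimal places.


Gradient descent on f(x,y) = 8*x^2 + 1*y^2.
Starting point: (-0.7999, 3.3033), alpha = 0.1
Step 1: grad_x = 2*8*-0.7999 = -12.7984, grad_y = 2*1*3.3033 = 6.6066
  x_1 = -0.7999 - 0.1*-12.7984 = 0.4799
  y_1 = 3.3033 - 0.1*6.6066 = 2.6426
Step 2: grad_x = 2*8*0.4799 = 7.679, grad_y = 2*1*2.6426 = 5.2853
  x_2 = 0.4799 - 0.1*7.679 = -0.288
  y_2 = 2.6426 - 0.1*5.2853 = 2.1141
Step 3: grad_x = 2*8*-0.288 = -4.6074, grad_y = 2*1*2.1141 = 4.2282
  x_3 = -0.288 - 0.1*-4.6074 = 0.1728
  y_3 = 2.1141 - 0.1*4.2282 = 1.6913
Step 4: grad_x = 2*8*0.1728 = 2.7645, grad_y = 2*1*1.6913 = 3.3826
  x_4 = 0.1728 - 0.1*2.7645 = -0.1037
  y_4 = 1.6913 - 0.1*3.3826 = 1.353
Step 5: grad_x = 2*8*-0.1037 = -1.6587, grad_y = 2*1*1.353 = 2.7061
  x_5 = -0.1037 - 0.1*-1.6587 = 0.0622
  y_5 = 1.353 - 0.1*2.7061 = 1.0824
f(0.0622, 1.0824) = 8*0.0622^2 + 1*1.0824^2 = 1.2026


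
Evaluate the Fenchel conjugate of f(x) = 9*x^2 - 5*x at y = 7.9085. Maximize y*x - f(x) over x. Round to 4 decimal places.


f*(y) = sup_x {y*x - a*x^2 - b*x} = sup_x {(y-b)*x - a*x^2}
FOC: (y - b) - 2a*x = 0 => x* = (y - b)/(2a)
x* = (7.9085 + 5)/(2*9) = 0.7171
f*(7.9085) = (y-b)^2/(4a) = (7.9085 + 5)^2/(4*9)
= 166.6294/36 = 4.6286


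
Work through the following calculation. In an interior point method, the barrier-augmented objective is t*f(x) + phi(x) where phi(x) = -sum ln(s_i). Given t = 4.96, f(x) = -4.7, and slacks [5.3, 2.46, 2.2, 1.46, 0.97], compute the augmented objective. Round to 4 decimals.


Step 1: Compute log-barrier.
ln values: [1.6677, 0.9002, 0.7885, 0.3784, -0.0305]
phi = -(1.6677 + 0.9002 + 0.7885 + 0.3784 - 0.0305) = -3.7043
Step 2: Compute augmented objective.
t*f(x) = 4.96*-4.7 = -23.312
Total = -23.312 - 3.7043 = -27.0163


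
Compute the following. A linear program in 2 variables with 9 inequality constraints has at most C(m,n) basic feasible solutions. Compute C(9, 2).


Each vertex corresponds to some choice of n active constraints out of m, so the number of vertices is at most C(m, n) = m! / (n!(m-n)!).
m = 9, n = 2
Numerator: 9 * 8
Denominator: 2! = 2
C(9, 2) = 36


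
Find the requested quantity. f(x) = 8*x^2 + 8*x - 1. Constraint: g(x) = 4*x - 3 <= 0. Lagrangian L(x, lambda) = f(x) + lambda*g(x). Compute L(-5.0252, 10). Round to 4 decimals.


Step 1: Evaluate f(x).
f(-5.0252) = 8*(-5.0252)^2 + 8*(-5.0252) - 1 = 160.8195
Step 2: Evaluate g(x).
g(-5.0252) = 4*-5.0252 - 3 = -23.1008
Step 3: Compute Lagrangian.
L = 160.8195 + 10*-23.1008 = -70.1885


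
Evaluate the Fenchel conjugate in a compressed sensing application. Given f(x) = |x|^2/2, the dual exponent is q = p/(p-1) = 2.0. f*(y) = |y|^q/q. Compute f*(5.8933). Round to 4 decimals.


The conjugate exponent q satisfies 1/p + 1/q = 1.
p = 2, so q = 2/(2 - 1) = 2.0
|y|^q = 5.8933^2.0 = 34.731
f*(5.8933) = 34.731 / 2.0 = 17.3655


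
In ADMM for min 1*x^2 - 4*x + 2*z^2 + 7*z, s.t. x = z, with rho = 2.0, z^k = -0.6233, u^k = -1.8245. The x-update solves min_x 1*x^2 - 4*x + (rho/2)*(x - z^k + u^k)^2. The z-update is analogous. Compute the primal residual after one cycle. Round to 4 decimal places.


ADMM iteration with rho = 2.0, z^k = -0.6233, u^k = -1.8245
Step 1: x-update.
Minimize 1*x^2 - 4*x + (2.0/2)*(x + 0.6233 - 1.8245)^2
FOC: (2*1 + 2.0)*x = 4 + 2.0*(-0.6233 + 1.8245)
x^{k+1} = 1.6006
Step 2: z-update.
Minimize 2*z^2 + 7*z + (2.0/2)*(1.6006 - z - 1.8245)^2
FOC: (2*2 + 2.0)*z = -7 + 2.0*(1.6006 - 1.8245)
z^{k+1} = -1.2413
Step 3: u-update.
u^{k+1} = -1.8245 + 1.6006 + 1.2413 = 1.0174
Step 4: Primal residual = |1.6006 + 1.2413| = 2.8419


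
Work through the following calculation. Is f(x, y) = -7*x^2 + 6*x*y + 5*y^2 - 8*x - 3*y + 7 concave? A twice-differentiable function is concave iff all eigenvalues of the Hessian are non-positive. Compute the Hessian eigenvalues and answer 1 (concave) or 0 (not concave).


The Hessian of f(x,y) = -7*x^2 + 6*x*y + 5*y^2 - 8*x - 3*y + 7 is:
H = [[-14, 6], [6, 10]]
Trace = -14 + 10 = -4
Determinant = -14*10 - (6)^2 = -176
Discriminant = (-4)^2 - 4*-176 = 720.0
Eigenvalues: lambda_1 = -15.4164, lambda_2 = 11.4164
The function is not concave.

0


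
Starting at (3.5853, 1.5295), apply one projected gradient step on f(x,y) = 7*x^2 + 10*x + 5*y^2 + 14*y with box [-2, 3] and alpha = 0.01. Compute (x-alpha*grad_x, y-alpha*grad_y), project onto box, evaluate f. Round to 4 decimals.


Step 1: Compute gradient at (3.5853, 1.5295).
grad_x = 2*7*3.5853 + 10 = 60.1942
grad_y = 2*5*1.5295 + 14 = 29.295
Step 2: Gradient step.
x_raw = 3.5853 - 0.01*60.1942 = 2.9834
y_raw = 1.5295 - 0.01*29.295 = 1.2366
Step 3: Project onto [-2, 3].
x_proj = clip(2.9834) = 2.9834
y_proj = clip(1.2366) = 1.2366
Step 4: Evaluate f.
f(2.9834, 1.2366) = 117.0935


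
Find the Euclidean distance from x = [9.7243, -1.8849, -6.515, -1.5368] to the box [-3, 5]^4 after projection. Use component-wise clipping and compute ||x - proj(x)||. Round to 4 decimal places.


Project each component onto [-3, 5].
clip(9.7243) = 5.0, clip(-1.8849) = -1.8849, clip(-6.515) = -3.0, clip(-1.5368) = -1.5368
Projection = [5.0, -1.8849, -3.0, -1.5368]
Squared diffs: [22.319, 0.0, 12.3552, 0.0]
Distance = sqrt(34.6742) = 5.8885


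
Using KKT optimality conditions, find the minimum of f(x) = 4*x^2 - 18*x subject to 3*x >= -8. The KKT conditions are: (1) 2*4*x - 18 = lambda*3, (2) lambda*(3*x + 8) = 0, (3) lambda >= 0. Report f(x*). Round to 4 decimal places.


Step 1: Try lambda = 0 (constraint inactive).
Stationarity: 2*4*x - 18 = 0
x* = 18/(2*4) = 2.25
Check constraint: 3*2.25 = 6.75 >= -8 -- satisfied.
Step 2: Compute optimal value.
f(x*) = 4*2.25^2 - 18*2.25 = -20.25


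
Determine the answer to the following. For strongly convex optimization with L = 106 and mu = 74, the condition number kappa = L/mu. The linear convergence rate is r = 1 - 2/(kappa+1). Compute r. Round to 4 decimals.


Step 1: Compute the condition number.
kappa = L/mu = 106/74 = 1.4324
Step 2: Compute the convergence rate.
r = 1 - 2/(kappa + 1) = 1 - 2*mu/(L + mu) = (L - mu)/(L + mu) = 32/180 = 0.1778


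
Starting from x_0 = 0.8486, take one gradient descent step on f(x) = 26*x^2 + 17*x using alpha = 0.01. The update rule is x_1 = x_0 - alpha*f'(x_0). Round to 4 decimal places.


We compute the gradient at x_0 and apply the update.
f'(x) = 52*x + 17
f'(0.8486) = 52*0.8486 + 17 = 61.1272
x_1 = 0.8486 - 0.01*61.1272 = 0.2373


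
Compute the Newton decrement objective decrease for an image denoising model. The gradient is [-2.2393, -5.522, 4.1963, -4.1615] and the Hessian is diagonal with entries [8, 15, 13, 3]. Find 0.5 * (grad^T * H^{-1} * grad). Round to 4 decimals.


Step 1: H is diagonal, so H^(-1) * g = [-0.2799, -0.3681, 0.3228, -1.3872].
Step 2: g^T H^(-1) g = sum_i g_i^2 / H_ii
  = (-2.2393)^2/8 + (-5.522)^2/15 + (4.1963)^2/13 + (-4.1615)^2/3
  = 0.6268 + 2.0328 + 1.3545 + 5.7727 = 9.7869
Step 3: Objective decrease = 0.5 * g^T H^(-1) g = 4.8934


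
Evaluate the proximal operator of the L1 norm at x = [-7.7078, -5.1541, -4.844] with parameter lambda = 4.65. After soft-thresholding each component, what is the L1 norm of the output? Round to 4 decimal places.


Soft-thresholding with lambda = 4.65:
prox(-7.7078) = sign(-7.7078)*max(|-7.7078| - 4.65, 0) = -3.0578
prox(-5.1541) = sign(-5.1541)*max(|-5.1541| - 4.65, 0) = -0.5041
prox(-4.844) = sign(-4.844)*max(|-4.844| - 4.65, 0) = -0.194
prox(x) = [-3.0578, -0.5041, -0.194]
||prox(x)||_1 = 3.0578 + 0.5041 + 0.194 = 3.7559


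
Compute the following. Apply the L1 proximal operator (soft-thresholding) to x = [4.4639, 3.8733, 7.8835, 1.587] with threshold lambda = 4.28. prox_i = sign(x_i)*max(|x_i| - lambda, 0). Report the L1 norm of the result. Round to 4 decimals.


Soft-thresholding with lambda = 4.28:
prox(4.4639) = sign(4.4639)*max(|4.4639| - 4.28, 0) = 0.1839
prox(3.8733) = sign(3.8733)*max(|3.8733| - 4.28, 0) = 0.0
prox(7.8835) = sign(7.8835)*max(|7.8835| - 4.28, 0) = 3.6035
prox(1.587) = sign(1.587)*max(|1.587| - 4.28, 0) = 0.0
prox(x) = [0.1839, 0.0, 3.6035, 0.0]
||prox(x)||_1 = 0.1839 + 0.0 + 3.6035 + 0.0 = 3.7874


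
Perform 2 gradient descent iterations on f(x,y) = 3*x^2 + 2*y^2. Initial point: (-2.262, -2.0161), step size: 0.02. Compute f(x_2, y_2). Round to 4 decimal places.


Gradient descent on f(x,y) = 3*x^2 + 2*y^2.
Starting point: (-2.262, -2.0161), alpha = 0.02
Step 1: grad_x = 2*3*-2.262 = -13.572, grad_y = 2*2*-2.0161 = -8.0644
  x_1 = -2.262 - 0.02*-13.572 = -1.9906
  y_1 = -2.0161 - 0.02*-8.0644 = -1.8548
Step 2: grad_x = 2*3*-1.9906 = -11.9434, grad_y = 2*2*-1.8548 = -7.4192
  x_2 = -1.9906 - 0.02*-11.9434 = -1.7517
  y_2 = -1.8548 - 0.02*-7.4192 = -1.7064
f(-1.7517, -1.7064) = 3*(-1.7517)^2 + 2*(-1.7064)^2 = 15.0291


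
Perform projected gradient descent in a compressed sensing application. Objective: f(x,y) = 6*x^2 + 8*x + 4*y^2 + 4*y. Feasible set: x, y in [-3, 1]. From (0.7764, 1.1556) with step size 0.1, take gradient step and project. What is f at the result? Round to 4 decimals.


Step 1: Compute gradient at (0.7764, 1.1556).
grad_x = 2*6*0.7764 + 8 = 17.3168
grad_y = 2*4*1.1556 + 4 = 13.2448
Step 2: Gradient step.
x_raw = 0.7764 - 0.1*17.3168 = -0.9553
y_raw = 1.1556 - 0.1*13.2448 = -0.1689
Step 3: Project onto [-3, 1].
x_proj = clip(-0.9553) = -0.9553
y_proj = clip(-0.1689) = -0.1689
Step 4: Evaluate f.
f(-0.9553, -0.1689) = -2.7283


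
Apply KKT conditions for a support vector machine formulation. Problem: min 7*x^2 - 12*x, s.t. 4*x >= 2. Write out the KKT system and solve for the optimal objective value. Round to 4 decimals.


Step 1: Try lambda = 0 (constraint inactive).
Stationarity: 2*7*x - 12 = 0
x* = 12/(2*7) = 6/7 = 0.8571 (rounded; the exact value 6/7 is used below)
Check constraint: 4*0.8571 = 3.4284 >= 2 -- satisfied.
Step 2: Compute optimal value.
f(x*) = 7*(6/7)^2 - 12*(6/7) = -5.1429


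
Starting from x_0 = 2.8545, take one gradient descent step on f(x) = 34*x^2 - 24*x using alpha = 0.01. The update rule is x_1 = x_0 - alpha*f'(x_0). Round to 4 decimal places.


We compute the gradient at x_0 and apply the update.
f'(x) = 68*x - 24
f'(2.8545) = 68*2.8545 - 24 = 170.106
x_1 = 2.8545 - 0.01*170.106 = 1.1534


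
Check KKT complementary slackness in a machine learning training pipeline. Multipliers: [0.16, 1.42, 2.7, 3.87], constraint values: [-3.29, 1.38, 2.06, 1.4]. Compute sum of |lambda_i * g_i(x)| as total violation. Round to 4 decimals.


KKT complementary slackness check:
lambda_1 * g_1 = 0.16 * -3.29 = -0.5264
lambda_2 * g_2 = 1.42 * 1.38 = 1.9596
lambda_3 * g_3 = 2.7 * 2.06 = 5.562
lambda_4 * g_4 = 3.87 * 1.4 = 5.418
Total violation = 0.5264 + 1.9596 + 5.562 + 5.418 = 13.466
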